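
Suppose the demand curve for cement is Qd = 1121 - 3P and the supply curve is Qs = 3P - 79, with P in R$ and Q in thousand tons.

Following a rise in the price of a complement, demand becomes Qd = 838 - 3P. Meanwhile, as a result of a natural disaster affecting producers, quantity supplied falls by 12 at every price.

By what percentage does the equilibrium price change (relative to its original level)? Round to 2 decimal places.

-22.58

Original equilibrium: 1121 - 3P = 3P - 79 gives 1200 = 6P, so P = 200 and Q = 521.
After the shift, demand is Qd = 838 - 3P and supply is Qs = 3P - 91.
Clearing the new market: 838 - 3P = 3P - 91, so P = 929/6 ≈ 154.8333 and Q = 373.5.
%ΔP = (154.8333 − 200) / 200 × 100 = -22.58%.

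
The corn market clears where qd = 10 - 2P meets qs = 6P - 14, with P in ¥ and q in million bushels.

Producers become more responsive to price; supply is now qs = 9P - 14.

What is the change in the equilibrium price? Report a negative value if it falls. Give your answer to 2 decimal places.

Solve the original market: 10 - 2P = 6P - 14, hence P = 3 and q = 4.
With the change applied: demand qd = 10 - 2P, supply qs = 9P - 14.
New equilibrium: 10 - 2P = 9P - 14 ⇒ 24 = 11P ⇒ P = 24/11 ≈ 2.1818, q = 62/11 ≈ 5.6364.
ΔP = 2.1818 − 3 = -0.82.

-0.82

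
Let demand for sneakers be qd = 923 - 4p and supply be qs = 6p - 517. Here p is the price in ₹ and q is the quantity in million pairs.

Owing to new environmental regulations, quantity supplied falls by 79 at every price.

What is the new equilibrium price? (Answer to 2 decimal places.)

151.90

Initially, 923 - 4p = 6p - 517, so 1440 = 10p and p = 144, q = 347.
With the change applied: demand qd = 923 - 4p, supply qs = 6p - 596.
Setting them equal: 923 - 4p = 6p - 596 → 1519 = 10p, so p = 151.9 and q = 315.4.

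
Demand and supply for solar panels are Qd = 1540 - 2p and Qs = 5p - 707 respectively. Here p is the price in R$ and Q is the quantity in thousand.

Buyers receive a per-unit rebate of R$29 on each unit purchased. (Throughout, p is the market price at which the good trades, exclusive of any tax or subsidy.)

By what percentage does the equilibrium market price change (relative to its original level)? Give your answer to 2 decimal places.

Initially, 1540 - 2p = 5p - 707, so 2247 = 7p and p = 321, Q = 898.
Since buyers' out-of-pocket price is the market price minus the rebate, the effective demand curve becomes Qd = 1598 - 2p.
New equilibrium: 1598 - 2p = 5p - 707 ⇒ 2305 = 7p ⇒ p = 2305/7 ≈ 329.2857, Q = 6576/7 ≈ 939.4286.
%Δp = (329.2857 − 321) / 321 × 100 = +2.58%.

+2.58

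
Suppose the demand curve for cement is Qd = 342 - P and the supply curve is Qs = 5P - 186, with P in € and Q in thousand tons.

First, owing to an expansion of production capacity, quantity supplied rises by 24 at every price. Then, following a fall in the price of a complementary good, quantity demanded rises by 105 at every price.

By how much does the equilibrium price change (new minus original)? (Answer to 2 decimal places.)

Initially, 342 - P = 5P - 186, so 528 = 6P and P = 88, Q = 254.
After the shift, demand is Qd = 447 - P and supply is Qs = 5P - 162.
Setting them equal: 447 - P = 5P - 162 → 609 = 6P, so P = 101.5 and Q = 345.5.
ΔP = 101.5 − 88 = +13.50.

+13.50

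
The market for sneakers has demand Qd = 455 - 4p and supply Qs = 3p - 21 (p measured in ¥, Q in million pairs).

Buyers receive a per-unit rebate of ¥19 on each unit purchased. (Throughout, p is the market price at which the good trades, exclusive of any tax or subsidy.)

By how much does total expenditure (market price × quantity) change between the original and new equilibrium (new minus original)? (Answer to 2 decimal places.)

Before the shock: 455 - 4p = 3p - 21 ⇒ 476 = 7p ⇒ p = 68, Q = 183.
Since buyers' out-of-pocket price is the market price minus the rebate, the effective demand curve becomes Qd = 531 - 4p.
Setting them equal: 531 - 4p = 3p - 21 → 552 = 7p, so p = 552/7 ≈ 78.8571 and Q = 1509/7 ≈ 215.5714.
Expenditure moves from 68×183 = 12444 to 78.8571×215.5714 = 16999.3469; change = +4555.35.

+4555.35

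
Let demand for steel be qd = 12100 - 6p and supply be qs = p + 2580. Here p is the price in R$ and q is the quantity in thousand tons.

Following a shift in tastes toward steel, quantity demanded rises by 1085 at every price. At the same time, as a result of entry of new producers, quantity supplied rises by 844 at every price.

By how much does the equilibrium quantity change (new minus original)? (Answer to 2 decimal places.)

+878.43

Initially, 12100 - 6p = p + 2580, so 9520 = 7p and p = 1360, q = 3940.
The new curves are qd = 13185 - 6p (demand) and qs = p + 3424 (supply).
New equilibrium: 13185 - 6p = p + 3424 ⇒ 9761 = 7p ⇒ p = 9761/7 ≈ 1394.4286, q = 33729/7 ≈ 4818.4286.
Δq = 4818.4286 − 3940 = +878.43.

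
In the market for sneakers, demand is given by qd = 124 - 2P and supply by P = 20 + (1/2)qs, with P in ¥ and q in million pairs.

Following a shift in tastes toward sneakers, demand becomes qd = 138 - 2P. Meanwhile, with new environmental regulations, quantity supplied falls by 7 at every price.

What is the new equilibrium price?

Initially, 124 - 2P = 2P - 40, so 164 = 4P and P = 41, q = 42.
The new curves are qd = 138 - 2P (demand) and qs = 2P - 47 (supply).
Equate the new curves: 138 - 2P = 2P - 47, giving 185 = 4P, P = 46.25, q = 45.5.

46.25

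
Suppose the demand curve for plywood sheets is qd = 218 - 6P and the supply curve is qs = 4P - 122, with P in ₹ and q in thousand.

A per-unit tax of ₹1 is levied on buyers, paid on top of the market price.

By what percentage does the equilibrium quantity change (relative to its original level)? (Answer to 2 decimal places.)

-17.14

Original equilibrium: 218 - 6P = 4P - 122 gives 340 = 10P, so P = 34 and q = 14.
Since buyers pay the price plus the tax, the effective demand curve becomes qd = 212 - 6P.
Setting them equal: 212 - 6P = 4P - 122 → 334 = 10P, so P = 33.4 and q = 11.6.
%Δq = (11.6 − 14) / 14 × 100 = -17.14%.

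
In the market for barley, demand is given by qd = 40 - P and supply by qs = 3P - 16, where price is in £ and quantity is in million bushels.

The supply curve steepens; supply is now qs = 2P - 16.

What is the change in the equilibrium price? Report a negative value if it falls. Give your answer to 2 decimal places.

+4.67

Before the shock: 40 - P = 3P - 16 ⇒ 56 = 4P ⇒ P = 14, q = 26.
With the change applied: demand qd = 40 - P, supply qs = 2P - 16.
Equate the new curves: 40 - P = 2P - 16, giving 56 = 3P, P = 56/3 ≈ 18.6667, q = 64/3 ≈ 21.3333.
ΔP = 18.6667 − 14 = +4.67.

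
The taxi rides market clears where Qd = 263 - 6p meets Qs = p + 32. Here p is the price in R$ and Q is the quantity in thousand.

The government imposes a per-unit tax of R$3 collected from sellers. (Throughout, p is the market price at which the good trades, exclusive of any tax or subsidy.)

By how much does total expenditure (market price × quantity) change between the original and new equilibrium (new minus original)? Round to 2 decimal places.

Original equilibrium: 263 - 6p = p + 32 gives 231 = 7p, so p = 33 and Q = 65.
Since sellers keep the price net of the tax, the effective supply curve becomes Qs = p + 29.
Clearing the new market: 263 - 6p = p + 29, so p = 234/7 ≈ 33.4286 and Q = 437/7 ≈ 62.4286.
Expenditure moves from 33×65 = 2145 to 33.4286×62.4286 = 2086.8980; change = -58.10.

-58.10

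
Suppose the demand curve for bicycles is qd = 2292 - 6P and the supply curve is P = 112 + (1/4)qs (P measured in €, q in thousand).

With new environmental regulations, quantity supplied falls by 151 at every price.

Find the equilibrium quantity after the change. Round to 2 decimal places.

Before the shock: 2292 - 6P = 4P - 448 ⇒ 2740 = 10P ⇒ P = 274, q = 648.
The new curves are qd = 2292 - 6P (demand) and qs = 4P - 599 (supply).
Clearing the new market: 2292 - 6P = 4P - 599, so P = 289.1 and q = 557.4.

557.40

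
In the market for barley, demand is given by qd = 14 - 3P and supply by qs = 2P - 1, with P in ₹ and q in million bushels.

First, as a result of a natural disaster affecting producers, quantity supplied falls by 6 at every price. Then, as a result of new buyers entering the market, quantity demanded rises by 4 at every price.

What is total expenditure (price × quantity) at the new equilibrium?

15

Original equilibrium: 14 - 3P = 2P - 1 gives 15 = 5P, so P = 3 and q = 5.
The new curves are qd = 18 - 3P (demand) and qs = 2P - 7 (supply).
Equate the new curves: 18 - 3P = 2P - 7, giving 25 = 5P, P = 5, q = 3.
New expenditure = 5 × 3 = 15.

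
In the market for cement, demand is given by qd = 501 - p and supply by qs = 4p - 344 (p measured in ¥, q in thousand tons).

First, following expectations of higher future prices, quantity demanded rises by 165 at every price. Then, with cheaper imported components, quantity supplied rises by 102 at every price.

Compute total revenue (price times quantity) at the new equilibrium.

Initially, 501 - p = 4p - 344, so 845 = 5p and p = 169, q = 332.
After the shift, demand is qd = 666 - p and supply is qs = 4p - 242.
Equate the new curves: 666 - p = 4p - 242, giving 908 = 5p, p = 181.6, q = 484.4.
New expenditure = 181.6 × 484.4 = 87967.04.

87967.04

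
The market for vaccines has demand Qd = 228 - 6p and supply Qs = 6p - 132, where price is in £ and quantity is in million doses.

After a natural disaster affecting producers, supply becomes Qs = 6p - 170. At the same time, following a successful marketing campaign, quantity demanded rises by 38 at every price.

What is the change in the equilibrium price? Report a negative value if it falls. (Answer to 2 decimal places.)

+6.33

Before the shock: 228 - 6p = 6p - 132 ⇒ 360 = 12p ⇒ p = 30, Q = 48.
With the change applied: demand Qd = 266 - 6p, supply Qs = 6p - 170.
Equate the new curves: 266 - 6p = 6p - 170, giving 436 = 12p, p = 109/3 ≈ 36.3333, Q = 48.
Δp = 36.3333 − 30 = +6.33.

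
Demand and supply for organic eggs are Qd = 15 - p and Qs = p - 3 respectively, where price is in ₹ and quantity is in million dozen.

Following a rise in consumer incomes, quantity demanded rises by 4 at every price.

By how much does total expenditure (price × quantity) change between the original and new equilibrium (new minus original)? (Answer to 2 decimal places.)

Before the shock: 15 - p = p - 3 ⇒ 18 = 2p ⇒ p = 9, Q = 6.
The new curves are Qd = 19 - p (demand) and Qs = p - 3 (supply).
New equilibrium: 19 - p = p - 3 ⇒ 22 = 2p ⇒ p = 11, Q = 8.
Expenditure moves from 9×6 = 54 to 11×8 = 88; change = +34.00.

+34.00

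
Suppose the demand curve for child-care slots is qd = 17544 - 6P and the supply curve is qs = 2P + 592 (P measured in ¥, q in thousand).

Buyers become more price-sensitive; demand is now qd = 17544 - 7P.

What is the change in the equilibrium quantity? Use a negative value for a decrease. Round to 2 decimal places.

-470.89

Initially, 17544 - 6P = 2P + 592, so 16952 = 8P and P = 2119, q = 4830.
The new curves are qd = 17544 - 7P (demand) and qs = 2P + 592 (supply).
Setting them equal: 17544 - 7P = 2P + 592 → 16952 = 9P, so P = 16952/9 ≈ 1883.5556 and q = 39232/9 ≈ 4359.1111.
Δq = 4359.1111 − 4830 = -470.89.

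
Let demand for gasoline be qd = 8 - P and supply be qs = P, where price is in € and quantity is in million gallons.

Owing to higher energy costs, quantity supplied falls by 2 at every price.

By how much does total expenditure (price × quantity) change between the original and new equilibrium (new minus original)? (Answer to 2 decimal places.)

-1.00

Initially, 8 - P = P, so 8 = 2P and P = 4, q = 4.
After the shift, demand is qd = 8 - P and supply is qs = P - 2.
Clearing the new market: 8 - P = P - 2, so P = 5 and q = 3.
Expenditure moves from 4×4 = 16 to 5×3 = 15; change = -1.00.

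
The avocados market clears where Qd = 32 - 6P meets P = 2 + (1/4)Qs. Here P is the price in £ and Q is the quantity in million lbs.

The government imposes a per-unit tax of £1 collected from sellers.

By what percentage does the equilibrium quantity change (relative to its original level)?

Before the shock: 32 - 6P = 4P - 8 ⇒ 40 = 10P ⇒ P = 4, Q = 8.
Since sellers keep the price net of the tax, the effective supply curve becomes Qs = 4P - 12.
Setting them equal: 32 - 6P = 4P - 12 → 44 = 10P, so P = 4.4 and Q = 5.6.
%ΔQ = (5.6 − 8) / 8 × 100 = -30%.

-30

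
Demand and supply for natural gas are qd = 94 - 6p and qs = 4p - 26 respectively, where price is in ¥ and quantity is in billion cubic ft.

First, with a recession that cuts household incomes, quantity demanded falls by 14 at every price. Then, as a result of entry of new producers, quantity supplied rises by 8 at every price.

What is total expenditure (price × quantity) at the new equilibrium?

207.76

Initially, 94 - 6p = 4p - 26, so 120 = 10p and p = 12, q = 22.
With the change applied: demand qd = 80 - 6p, supply qs = 4p - 18.
Clearing the new market: 80 - 6p = 4p - 18, so p = 9.8 and q = 21.2.
New expenditure = 9.8 × 21.2 = 207.76.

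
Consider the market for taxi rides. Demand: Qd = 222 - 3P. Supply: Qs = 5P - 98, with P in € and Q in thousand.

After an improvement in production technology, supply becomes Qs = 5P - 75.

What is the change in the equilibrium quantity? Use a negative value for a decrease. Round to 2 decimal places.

Original equilibrium: 222 - 3P = 5P - 98 gives 320 = 8P, so P = 40 and Q = 102.
With the change applied: demand Qd = 222 - 3P, supply Qs = 5P - 75.
Clearing the new market: 222 - 3P = 5P - 75, so P = 37.125 and Q = 110.625.
ΔQ = 110.625 − 102 = +8.63.

+8.63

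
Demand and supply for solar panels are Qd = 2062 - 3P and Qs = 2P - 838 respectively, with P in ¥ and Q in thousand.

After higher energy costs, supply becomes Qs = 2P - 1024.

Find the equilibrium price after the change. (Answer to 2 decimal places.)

617.20

Solve the original market: 2062 - 3P = 2P - 838, hence P = 580 and Q = 322.
After the shift, demand is Qd = 2062 - 3P and supply is Qs = 2P - 1024.
Clearing the new market: 2062 - 3P = 2P - 1024, so P = 617.2 and Q = 210.4.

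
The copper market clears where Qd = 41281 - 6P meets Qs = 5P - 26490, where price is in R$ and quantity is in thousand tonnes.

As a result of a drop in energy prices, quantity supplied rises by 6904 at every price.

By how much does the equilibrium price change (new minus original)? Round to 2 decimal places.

-627.64

Initially, 41281 - 6P = 5P - 26490, so 67771 = 11P and P = 6161, Q = 4315.
After the shift, demand is Qd = 41281 - 6P and supply is Qs = 5P - 19586.
Equate the new curves: 41281 - 6P = 5P - 19586, giving 60867 = 11P, P = 60867/11 ≈ 5533.3636, Q = 88889/11 ≈ 8080.8182.
ΔP = 5533.3636 − 6161 = -627.64.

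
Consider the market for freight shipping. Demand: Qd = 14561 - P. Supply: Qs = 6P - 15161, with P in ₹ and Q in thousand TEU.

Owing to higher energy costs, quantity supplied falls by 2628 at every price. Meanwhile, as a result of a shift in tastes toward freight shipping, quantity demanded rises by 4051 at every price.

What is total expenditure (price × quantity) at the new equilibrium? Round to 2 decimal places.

69743573.12

Initially, 14561 - P = 6P - 15161, so 29722 = 7P and P = 4246, Q = 10315.
The new curves are Qd = 18612 - P (demand) and Qs = 6P - 17789 (supply).
New equilibrium: 18612 - P = 6P - 17789 ⇒ 36401 = 7P ⇒ P = 36401/7 ≈ 5200.1429, Q = 93883/7 ≈ 13411.8571.
New expenditure = 5200.1429 × 13411.8571 = 69743573.12.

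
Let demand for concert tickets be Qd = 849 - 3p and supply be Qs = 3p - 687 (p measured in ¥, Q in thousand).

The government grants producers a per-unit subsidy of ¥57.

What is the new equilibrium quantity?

Solve the original market: 849 - 3p = 3p - 687, hence p = 256 and Q = 81.
Since sellers receive the price plus the subsidy, the effective supply curve becomes Qs = 3p - 516.
Equate the new curves: 849 - 3p = 3p - 516, giving 1365 = 6p, p = 227.5, Q = 166.5.

166.5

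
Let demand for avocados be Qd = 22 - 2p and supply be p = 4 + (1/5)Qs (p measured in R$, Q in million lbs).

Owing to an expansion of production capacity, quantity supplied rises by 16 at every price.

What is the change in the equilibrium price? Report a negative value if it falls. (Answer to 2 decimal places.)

Initially, 22 - 2p = 5p - 20, so 42 = 7p and p = 6, Q = 10.
After the shift, demand is Qd = 22 - 2p and supply is Qs = 5p - 4.
Equate the new curves: 22 - 2p = 5p - 4, giving 26 = 7p, p = 26/7 ≈ 3.7143, Q = 102/7 ≈ 14.5714.
Δp = 3.7143 − 6 = -2.29.

-2.29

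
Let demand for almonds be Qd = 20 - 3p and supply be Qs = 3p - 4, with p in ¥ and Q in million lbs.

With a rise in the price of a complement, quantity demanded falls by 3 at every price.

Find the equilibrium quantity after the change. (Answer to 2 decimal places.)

Initially, 20 - 3p = 3p - 4, so 24 = 6p and p = 4, Q = 8.
The shock moves the curves to Qd = 17 - 3p and Qs = 3p - 4.
New equilibrium: 17 - 3p = 3p - 4 ⇒ 21 = 6p ⇒ p = 3.5, Q = 6.5.

6.50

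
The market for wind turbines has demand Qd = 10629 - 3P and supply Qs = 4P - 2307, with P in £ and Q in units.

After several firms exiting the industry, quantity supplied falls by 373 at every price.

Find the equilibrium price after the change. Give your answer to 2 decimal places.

1901.29

Solve the original market: 10629 - 3P = 4P - 2307, hence P = 1848 and Q = 5085.
The shock moves the curves to Qd = 10629 - 3P and Qs = 4P - 2680.
New equilibrium: 10629 - 3P = 4P - 2680 ⇒ 13309 = 7P ⇒ P = 13309/7 ≈ 1901.2857, Q = 34476/7 ≈ 4925.1429.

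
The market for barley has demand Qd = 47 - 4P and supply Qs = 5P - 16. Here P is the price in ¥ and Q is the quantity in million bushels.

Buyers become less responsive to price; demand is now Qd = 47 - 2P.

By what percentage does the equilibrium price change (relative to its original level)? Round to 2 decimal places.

+28.57

Before the shock: 47 - 4P = 5P - 16 ⇒ 63 = 9P ⇒ P = 7, Q = 19.
The shock moves the curves to Qd = 47 - 2P and Qs = 5P - 16.
Setting them equal: 47 - 2P = 5P - 16 → 63 = 7P, so P = 9 and Q = 29.
%ΔP = (9 − 7) / 7 × 100 = +28.57%.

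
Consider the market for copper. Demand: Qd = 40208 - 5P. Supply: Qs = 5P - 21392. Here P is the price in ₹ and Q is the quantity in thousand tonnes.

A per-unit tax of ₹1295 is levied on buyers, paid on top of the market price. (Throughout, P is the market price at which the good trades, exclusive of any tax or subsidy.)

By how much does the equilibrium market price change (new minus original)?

Initially, 40208 - 5P = 5P - 21392, so 61600 = 10P and P = 6160, Q = 9408.
Since buyers pay the price plus the tax, the effective demand curve becomes Qd = 33733 - 5P.
Setting them equal: 33733 - 5P = 5P - 21392 → 55125 = 10P, so P = 5512.5 and Q = 6170.5.
ΔP = 5512.5 − 6160 = -647.5.

-647.5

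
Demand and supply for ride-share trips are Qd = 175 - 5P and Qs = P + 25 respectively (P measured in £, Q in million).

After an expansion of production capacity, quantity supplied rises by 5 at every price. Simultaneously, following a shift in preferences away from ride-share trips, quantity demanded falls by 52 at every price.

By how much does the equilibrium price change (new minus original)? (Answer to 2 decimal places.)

Solve the original market: 175 - 5P = P + 25, hence P = 25 and Q = 50.
After the shift, demand is Qd = 123 - 5P and supply is Qs = P + 30.
New equilibrium: 123 - 5P = P + 30 ⇒ 93 = 6P ⇒ P = 15.5, Q = 45.5.
ΔP = 15.5 − 25 = -9.50.

-9.50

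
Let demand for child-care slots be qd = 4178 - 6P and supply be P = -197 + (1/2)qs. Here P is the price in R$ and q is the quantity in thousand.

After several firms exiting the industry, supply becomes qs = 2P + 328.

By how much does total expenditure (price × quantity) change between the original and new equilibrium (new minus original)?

-12766.875

Solve the original market: 4178 - 6P = 2P + 394, hence P = 473 and q = 1340.
With the change applied: demand qd = 4178 - 6P, supply qs = 2P + 328.
New equilibrium: 4178 - 6P = 2P + 328 ⇒ 3850 = 8P ⇒ P = 481.25, q = 1290.5.
Expenditure moves from 473×1340 = 633820 to 481.25×1290.5 = 621053.125; change = -12766.875.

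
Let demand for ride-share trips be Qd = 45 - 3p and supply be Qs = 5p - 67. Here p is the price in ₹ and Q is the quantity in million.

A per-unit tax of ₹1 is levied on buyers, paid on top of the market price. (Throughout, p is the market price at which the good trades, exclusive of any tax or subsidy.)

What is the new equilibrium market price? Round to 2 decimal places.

13.63

Before the shock: 45 - 3p = 5p - 67 ⇒ 112 = 8p ⇒ p = 14, Q = 3.
Since buyers pay the price plus the tax, the effective demand curve becomes Qd = 42 - 3p.
Setting them equal: 42 - 3p = 5p - 67 → 109 = 8p, so p = 13.625 and Q = 1.125.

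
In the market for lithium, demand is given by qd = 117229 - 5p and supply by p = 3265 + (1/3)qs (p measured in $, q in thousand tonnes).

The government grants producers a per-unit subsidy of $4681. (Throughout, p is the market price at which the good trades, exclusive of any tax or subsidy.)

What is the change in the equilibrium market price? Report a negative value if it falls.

Before the shock: 117229 - 5p = 3p - 9795 ⇒ 127024 = 8p ⇒ p = 15878, q = 37839.
Since sellers receive the price plus the subsidy, the effective supply curve becomes qs = 3p + 4248.
Equate the new curves: 117229 - 5p = 3p + 4248, giving 112981 = 8p, p = 14122.625, q = 46615.875.
Δp = 14122.625 − 15878 = -1755.375.

-1755.375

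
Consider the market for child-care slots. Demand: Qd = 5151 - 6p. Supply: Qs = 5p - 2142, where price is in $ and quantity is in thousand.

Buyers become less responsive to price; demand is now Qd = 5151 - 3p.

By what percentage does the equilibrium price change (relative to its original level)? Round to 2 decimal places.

Solve the original market: 5151 - 6p = 5p - 2142, hence p = 663 and Q = 1173.
After the shift, demand is Qd = 5151 - 3p and supply is Qs = 5p - 2142.
New equilibrium: 5151 - 3p = 5p - 2142 ⇒ 7293 = 8p ⇒ p = 911.625, Q = 2416.125.
%Δp = (911.625 − 663) / 663 × 100 = +37.50%.

+37.50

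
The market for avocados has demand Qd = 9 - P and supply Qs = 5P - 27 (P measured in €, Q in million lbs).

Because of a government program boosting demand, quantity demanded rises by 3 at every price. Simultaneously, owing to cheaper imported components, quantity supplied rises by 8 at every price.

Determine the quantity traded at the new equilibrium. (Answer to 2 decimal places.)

6.83

Initially, 9 - P = 5P - 27, so 36 = 6P and P = 6, Q = 3.
After the shift, demand is Qd = 12 - P and supply is Qs = 5P - 19.
Setting them equal: 12 - P = 5P - 19 → 31 = 6P, so P = 31/6 ≈ 5.1667 and Q = 41/6 ≈ 6.8333.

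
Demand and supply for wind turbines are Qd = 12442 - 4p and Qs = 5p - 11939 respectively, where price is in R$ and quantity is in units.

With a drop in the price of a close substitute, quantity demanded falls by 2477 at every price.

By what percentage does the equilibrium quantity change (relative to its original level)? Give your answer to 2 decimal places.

-85.69

Original equilibrium: 12442 - 4p = 5p - 11939 gives 24381 = 9p, so p = 2709 and Q = 1606.
After the shift, demand is Qd = 9965 - 4p and supply is Qs = 5p - 11939.
Equate the new curves: 9965 - 4p = 5p - 11939, giving 21904 = 9p, p = 21904/9 ≈ 2433.7778, Q = 2069/9 ≈ 229.8889.
%ΔQ = (229.8889 − 1606) / 1606 × 100 = -85.69%.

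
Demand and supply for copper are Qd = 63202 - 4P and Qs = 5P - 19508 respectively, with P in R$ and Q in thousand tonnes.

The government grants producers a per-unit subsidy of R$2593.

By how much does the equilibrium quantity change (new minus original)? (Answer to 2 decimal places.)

+5762.22

Initially, 63202 - 4P = 5P - 19508, so 82710 = 9P and P = 9190, Q = 26442.
Since sellers receive the price plus the subsidy, the effective supply curve becomes Qs = 5P - 6543.
Clearing the new market: 63202 - 4P = 5P - 6543, so P = 69745/9 ≈ 7749.4444 and Q = 289838/9 ≈ 32204.2222.
ΔQ = 32204.2222 − 26442 = +5762.22.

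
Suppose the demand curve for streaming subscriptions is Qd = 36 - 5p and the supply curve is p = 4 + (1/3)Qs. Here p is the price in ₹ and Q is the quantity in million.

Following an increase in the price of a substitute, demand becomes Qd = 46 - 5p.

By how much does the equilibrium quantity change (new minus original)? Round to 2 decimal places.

Before the shock: 36 - 5p = 3p - 12 ⇒ 48 = 8p ⇒ p = 6, Q = 6.
The new curves are Qd = 46 - 5p (demand) and Qs = 3p - 12 (supply).
Clearing the new market: 46 - 5p = 3p - 12, so p = 7.25 and Q = 9.75.
ΔQ = 9.75 − 6 = +3.75.

+3.75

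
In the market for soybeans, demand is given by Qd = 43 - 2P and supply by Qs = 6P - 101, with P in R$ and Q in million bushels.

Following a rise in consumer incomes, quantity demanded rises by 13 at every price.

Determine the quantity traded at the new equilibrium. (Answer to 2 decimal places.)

16.75

Original equilibrium: 43 - 2P = 6P - 101 gives 144 = 8P, so P = 18 and Q = 7.
With the change applied: demand Qd = 56 - 2P, supply Qs = 6P - 101.
Setting them equal: 56 - 2P = 6P - 101 → 157 = 8P, so P = 19.625 and Q = 16.75.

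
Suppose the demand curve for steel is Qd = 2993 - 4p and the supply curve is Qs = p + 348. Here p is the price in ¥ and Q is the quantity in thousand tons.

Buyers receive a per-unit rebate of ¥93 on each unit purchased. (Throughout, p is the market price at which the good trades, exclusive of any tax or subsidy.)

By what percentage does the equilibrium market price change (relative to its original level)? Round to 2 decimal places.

+14.06

Original equilibrium: 2993 - 4p = p + 348 gives 2645 = 5p, so p = 529 and Q = 877.
Since buyers' out-of-pocket price is the market price minus the rebate, the effective demand curve becomes Qd = 3365 - 4p.
Clearing the new market: 3365 - 4p = p + 348, so p = 603.4 and Q = 951.4.
%Δp = (603.4 − 529) / 529 × 100 = +14.06%.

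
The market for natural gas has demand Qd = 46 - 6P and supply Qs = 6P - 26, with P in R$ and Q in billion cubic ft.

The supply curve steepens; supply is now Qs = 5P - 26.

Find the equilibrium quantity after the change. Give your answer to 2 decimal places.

6.73

Original equilibrium: 46 - 6P = 6P - 26 gives 72 = 12P, so P = 6 and Q = 10.
With the change applied: demand Qd = 46 - 6P, supply Qs = 5P - 26.
Setting them equal: 46 - 6P = 5P - 26 → 72 = 11P, so P = 72/11 ≈ 6.5455 and Q = 74/11 ≈ 6.7273.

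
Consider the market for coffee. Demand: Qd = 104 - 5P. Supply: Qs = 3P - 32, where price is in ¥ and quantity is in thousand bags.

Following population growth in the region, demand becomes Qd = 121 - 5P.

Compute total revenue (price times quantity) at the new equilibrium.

485.296875

Before the shock: 104 - 5P = 3P - 32 ⇒ 136 = 8P ⇒ P = 17, Q = 19.
The new curves are Qd = 121 - 5P (demand) and Qs = 3P - 32 (supply).
Setting them equal: 121 - 5P = 3P - 32 → 153 = 8P, so P = 19.125 and Q = 25.375.
New expenditure = 19.125 × 25.375 = 485.296875.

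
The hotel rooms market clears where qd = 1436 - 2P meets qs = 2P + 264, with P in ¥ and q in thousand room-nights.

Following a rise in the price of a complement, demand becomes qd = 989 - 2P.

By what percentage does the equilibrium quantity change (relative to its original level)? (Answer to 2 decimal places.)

Before the shock: 1436 - 2P = 2P + 264 ⇒ 1172 = 4P ⇒ P = 293, q = 850.
After the shift, demand is qd = 989 - 2P and supply is qs = 2P + 264.
Clearing the new market: 989 - 2P = 2P + 264, so P = 181.25 and q = 626.5.
%Δq = (626.5 − 850) / 850 × 100 = -26.29%.

-26.29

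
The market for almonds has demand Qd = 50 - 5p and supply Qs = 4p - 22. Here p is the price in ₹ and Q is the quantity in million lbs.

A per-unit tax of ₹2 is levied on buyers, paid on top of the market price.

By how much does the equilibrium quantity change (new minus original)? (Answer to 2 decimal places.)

Before the shock: 50 - 5p = 4p - 22 ⇒ 72 = 9p ⇒ p = 8, Q = 10.
Since buyers pay the price plus the tax, the effective demand curve becomes Qd = 40 - 5p.
Setting them equal: 40 - 5p = 4p - 22 → 62 = 9p, so p = 62/9 ≈ 6.8889 and Q = 50/9 ≈ 5.5556.
ΔQ = 5.5556 − 10 = -4.44.

-4.44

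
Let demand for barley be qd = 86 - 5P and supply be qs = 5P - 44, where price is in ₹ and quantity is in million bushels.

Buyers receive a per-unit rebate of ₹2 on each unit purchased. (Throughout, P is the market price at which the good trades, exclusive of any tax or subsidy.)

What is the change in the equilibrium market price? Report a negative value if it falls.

+1

Original equilibrium: 86 - 5P = 5P - 44 gives 130 = 10P, so P = 13 and q = 21.
Since buyers' out-of-pocket price is the market price minus the rebate, the effective demand curve becomes qd = 96 - 5P.
Equate the new curves: 96 - 5P = 5P - 44, giving 140 = 10P, P = 14, q = 26.
ΔP = 14 − 13 = +1.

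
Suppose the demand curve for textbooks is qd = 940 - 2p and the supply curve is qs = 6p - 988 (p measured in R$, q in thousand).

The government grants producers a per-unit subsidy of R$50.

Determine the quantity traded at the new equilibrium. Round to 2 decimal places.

533.00

Solve the original market: 940 - 2p = 6p - 988, hence p = 241 and q = 458.
Since sellers receive the price plus the subsidy, the effective supply curve becomes qs = 6p - 688.
New equilibrium: 940 - 2p = 6p - 688 ⇒ 1628 = 8p ⇒ p = 203.5, q = 533.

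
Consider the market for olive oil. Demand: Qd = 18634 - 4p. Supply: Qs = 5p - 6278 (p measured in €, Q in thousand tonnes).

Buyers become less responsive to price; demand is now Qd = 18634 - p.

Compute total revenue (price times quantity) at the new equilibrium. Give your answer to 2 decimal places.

60129264.00

Original equilibrium: 18634 - 4p = 5p - 6278 gives 24912 = 9p, so p = 2768 and Q = 7562.
With the change applied: demand Qd = 18634 - p, supply Qs = 5p - 6278.
Clearing the new market: 18634 - p = 5p - 6278, so p = 4152 and Q = 14482.
New expenditure = 4152 × 14482 = 60129264.00.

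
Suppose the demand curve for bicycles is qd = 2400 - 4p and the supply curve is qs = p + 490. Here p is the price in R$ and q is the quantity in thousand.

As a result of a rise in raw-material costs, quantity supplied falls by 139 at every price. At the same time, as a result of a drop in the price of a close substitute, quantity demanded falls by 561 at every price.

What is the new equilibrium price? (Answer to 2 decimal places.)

Before the shock: 2400 - 4p = p + 490 ⇒ 1910 = 5p ⇒ p = 382, q = 872.
After the shift, demand is qd = 1839 - 4p and supply is qs = p + 351.
New equilibrium: 1839 - 4p = p + 351 ⇒ 1488 = 5p ⇒ p = 297.6, q = 648.6.

297.60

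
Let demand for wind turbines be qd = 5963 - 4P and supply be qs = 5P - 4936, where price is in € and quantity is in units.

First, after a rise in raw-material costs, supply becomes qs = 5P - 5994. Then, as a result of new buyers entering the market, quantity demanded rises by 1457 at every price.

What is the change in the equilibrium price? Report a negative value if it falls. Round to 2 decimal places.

Before the shock: 5963 - 4P = 5P - 4936 ⇒ 10899 = 9P ⇒ P = 1211, q = 1119.
The shock moves the curves to qd = 7420 - 4P and qs = 5P - 5994.
New equilibrium: 7420 - 4P = 5P - 5994 ⇒ 13414 = 9P ⇒ P = 13414/9 ≈ 1490.4444, q = 13124/9 ≈ 1458.2222.
ΔP = 1490.4444 − 1211 = +279.44.

+279.44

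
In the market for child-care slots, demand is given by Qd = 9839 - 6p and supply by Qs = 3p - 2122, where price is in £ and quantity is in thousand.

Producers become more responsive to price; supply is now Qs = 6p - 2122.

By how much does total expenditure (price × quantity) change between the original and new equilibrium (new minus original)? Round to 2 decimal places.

+1367374.88

Initially, 9839 - 6p = 3p - 2122, so 11961 = 9p and p = 1329, Q = 1865.
The new curves are Qd = 9839 - 6p (demand) and Qs = 6p - 2122 (supply).
Clearing the new market: 9839 - 6p = 6p - 2122, so p = 996.75 and Q = 3858.5.
Expenditure moves from 1329×1865 = 2478585 to 996.75×3858.5 = 3845959.875; change = +1367374.88.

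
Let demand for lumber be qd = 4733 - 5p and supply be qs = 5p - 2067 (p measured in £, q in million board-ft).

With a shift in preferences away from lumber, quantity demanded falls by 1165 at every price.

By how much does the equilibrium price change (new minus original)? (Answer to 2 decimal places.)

Original equilibrium: 4733 - 5p = 5p - 2067 gives 6800 = 10p, so p = 680 and q = 1333.
After the shift, demand is qd = 3568 - 5p and supply is qs = 5p - 2067.
Equate the new curves: 3568 - 5p = 5p - 2067, giving 5635 = 10p, p = 563.5, q = 750.5.
Δp = 563.5 − 680 = -116.50.

-116.50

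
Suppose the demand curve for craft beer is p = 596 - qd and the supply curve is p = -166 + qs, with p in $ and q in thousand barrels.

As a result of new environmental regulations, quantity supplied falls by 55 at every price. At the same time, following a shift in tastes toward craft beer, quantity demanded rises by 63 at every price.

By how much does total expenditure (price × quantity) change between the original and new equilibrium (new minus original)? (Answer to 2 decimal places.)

+23575.00

Solve the original market: 596 - p = p + 166, hence p = 215 and q = 381.
After the shift, demand is qd = 659 - p and supply is qs = p + 111.
New equilibrium: 659 - p = p + 111 ⇒ 548 = 2p ⇒ p = 274, q = 385.
Expenditure moves from 215×381 = 81915 to 274×385 = 105490; change = +23575.00.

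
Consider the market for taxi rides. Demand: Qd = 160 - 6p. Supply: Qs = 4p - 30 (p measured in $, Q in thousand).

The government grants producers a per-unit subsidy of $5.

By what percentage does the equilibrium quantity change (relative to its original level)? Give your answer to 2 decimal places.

Before the shock: 160 - 6p = 4p - 30 ⇒ 190 = 10p ⇒ p = 19, Q = 46.
Since sellers receive the price plus the subsidy, the effective supply curve becomes Qs = 4p - 10.
Setting them equal: 160 - 6p = 4p - 10 → 170 = 10p, so p = 17 and Q = 58.
%ΔQ = (58 − 46) / 46 × 100 = +26.09%.

+26.09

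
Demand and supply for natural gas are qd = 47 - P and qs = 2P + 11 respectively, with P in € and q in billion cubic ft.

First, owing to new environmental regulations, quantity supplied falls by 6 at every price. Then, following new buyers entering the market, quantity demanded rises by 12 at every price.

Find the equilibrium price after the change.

Initially, 47 - P = 2P + 11, so 36 = 3P and P = 12, q = 35.
After the shift, demand is qd = 59 - P and supply is qs = 2P + 5.
Clearing the new market: 59 - P = 2P + 5, so P = 18 and q = 41.

18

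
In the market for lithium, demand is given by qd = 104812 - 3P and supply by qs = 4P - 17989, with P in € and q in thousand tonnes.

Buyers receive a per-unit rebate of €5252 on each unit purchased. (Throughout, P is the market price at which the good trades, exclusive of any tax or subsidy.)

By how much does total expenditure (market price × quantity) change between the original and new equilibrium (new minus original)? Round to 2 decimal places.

Before the shock: 104812 - 3P = 4P - 17989 ⇒ 122801 = 7P ⇒ P = 17543, q = 52183.
Since buyers' out-of-pocket price is the market price minus the rebate, the effective demand curve becomes qd = 120568 - 3P.
Setting them equal: 120568 - 3P = 4P - 17989 → 138557 = 7P, so P = 138557/7 ≈ 19793.8571 and q = 428305/7 ≈ 61186.4286.
Expenditure moves from 17543×52183 = 915446369 to 19793.8571×61186.4286 = 1211115426.2245; change = +295669057.22.

+295669057.22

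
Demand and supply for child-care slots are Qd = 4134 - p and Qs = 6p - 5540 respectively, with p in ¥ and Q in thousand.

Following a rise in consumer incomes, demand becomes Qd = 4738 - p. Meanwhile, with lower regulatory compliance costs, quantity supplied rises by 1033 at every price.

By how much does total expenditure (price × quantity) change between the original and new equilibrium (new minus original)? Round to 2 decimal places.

Before the shock: 4134 - p = 6p - 5540 ⇒ 9674 = 7p ⇒ p = 1382, Q = 2752.
After the shift, demand is Qd = 4738 - p and supply is Qs = 6p - 4507.
Clearing the new market: 4738 - p = 6p - 4507, so p = 9245/7 ≈ 1320.7143 and Q = 23921/7 ≈ 3417.2857.
Expenditure moves from 1382×2752 = 3803264 to 1320.7143×3417.2857 = 4513258.0612; change = +709994.06.

+709994.06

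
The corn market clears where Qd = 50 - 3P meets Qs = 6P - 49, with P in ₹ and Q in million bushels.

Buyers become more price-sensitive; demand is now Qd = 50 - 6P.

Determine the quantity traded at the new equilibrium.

0.5

Solve the original market: 50 - 3P = 6P - 49, hence P = 11 and Q = 17.
The shock moves the curves to Qd = 50 - 6P and Qs = 6P - 49.
New equilibrium: 50 - 6P = 6P - 49 ⇒ 99 = 12P ⇒ P = 8.25, Q = 0.5.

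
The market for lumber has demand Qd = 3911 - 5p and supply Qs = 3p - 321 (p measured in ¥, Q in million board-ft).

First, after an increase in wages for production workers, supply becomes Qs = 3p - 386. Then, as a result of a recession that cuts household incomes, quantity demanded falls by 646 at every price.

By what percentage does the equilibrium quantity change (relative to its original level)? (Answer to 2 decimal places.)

-22.34

Initially, 3911 - 5p = 3p - 321, so 4232 = 8p and p = 529, Q = 1266.
With the change applied: demand Qd = 3265 - 5p, supply Qs = 3p - 386.
Setting them equal: 3265 - 5p = 3p - 386 → 3651 = 8p, so p = 456.375 and Q = 983.125.
%ΔQ = (983.125 − 1266) / 1266 × 100 = -22.34%.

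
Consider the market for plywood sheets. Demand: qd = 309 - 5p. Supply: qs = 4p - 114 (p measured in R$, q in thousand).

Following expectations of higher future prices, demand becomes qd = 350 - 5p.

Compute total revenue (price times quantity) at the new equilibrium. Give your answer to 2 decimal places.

4754.57

Original equilibrium: 309 - 5p = 4p - 114 gives 423 = 9p, so p = 47 and q = 74.
With the change applied: demand qd = 350 - 5p, supply qs = 4p - 114.
Setting them equal: 350 - 5p = 4p - 114 → 464 = 9p, so p = 464/9 ≈ 51.5556 and q = 830/9 ≈ 92.2222.
New expenditure = 51.5556 × 92.2222 = 4754.57.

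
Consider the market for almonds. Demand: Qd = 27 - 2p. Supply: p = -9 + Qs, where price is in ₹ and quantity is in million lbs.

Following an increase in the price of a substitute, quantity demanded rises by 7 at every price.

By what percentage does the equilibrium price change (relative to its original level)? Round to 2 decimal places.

+38.89

Initially, 27 - 2p = p + 9, so 18 = 3p and p = 6, Q = 15.
After the shift, demand is Qd = 34 - 2p and supply is Qs = p + 9.
Clearing the new market: 34 - 2p = p + 9, so p = 25/3 ≈ 8.3333 and Q = 52/3 ≈ 17.3333.
%Δp = (8.3333 − 6) / 6 × 100 = +38.89%.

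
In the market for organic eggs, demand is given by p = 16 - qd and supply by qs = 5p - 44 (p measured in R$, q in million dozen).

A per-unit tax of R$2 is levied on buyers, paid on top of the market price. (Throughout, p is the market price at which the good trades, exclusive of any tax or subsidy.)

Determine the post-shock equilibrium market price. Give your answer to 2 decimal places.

Before the shock: 16 - p = 5p - 44 ⇒ 60 = 6p ⇒ p = 10, q = 6.
Since buyers pay the price plus the tax, the effective demand curve becomes qd = 14 - p.
Setting them equal: 14 - p = 5p - 44 → 58 = 6p, so p = 29/3 ≈ 9.6667 and q = 13/3 ≈ 4.3333.

9.67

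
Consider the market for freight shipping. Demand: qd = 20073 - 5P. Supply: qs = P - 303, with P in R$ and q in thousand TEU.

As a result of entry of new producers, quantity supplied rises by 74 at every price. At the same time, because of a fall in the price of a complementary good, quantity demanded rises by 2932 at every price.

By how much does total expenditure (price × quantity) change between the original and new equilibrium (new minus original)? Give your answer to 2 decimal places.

+3604373.11

Before the shock: 20073 - 5P = P - 303 ⇒ 20376 = 6P ⇒ P = 3396, q = 3093.
After the shift, demand is qd = 23005 - 5P and supply is qs = P - 229.
Setting them equal: 23005 - 5P = P - 229 → 23234 = 6P, so P = 11617/3 ≈ 3872.3333 and q = 10930/3 ≈ 3643.3333.
Expenditure moves from 3396×3093 = 10503828 to 3872.3333×3643.3333 = 14108201.1111; change = +3604373.11.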